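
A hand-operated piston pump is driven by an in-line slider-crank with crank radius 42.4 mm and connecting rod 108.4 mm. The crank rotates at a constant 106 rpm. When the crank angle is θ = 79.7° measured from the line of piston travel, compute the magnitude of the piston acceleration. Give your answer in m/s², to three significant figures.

1.13

ω = 2π·106/60 = 11.1 rad/s
x(θ) = r cosθ + √(L² − r² sin²θ); with ω constant, a = ω²·d²x/dθ².
d²x/dθ² = −r cosθ − r²(cos2θ)/√u − r⁴ sin²2θ/(4u^{3/2}),  u = L² − r² sin²θ = 0.0100103 m².
Substituting r = 0.0424 m, L = 0.1084 m, θ = 79.7°: d²x/dθ² = +0.0091384 m.
a = ω²·d²x/dθ² = (11.1)²·(+0.0091384) = +1.126 m/s²;  |a| = 1.126 m/s².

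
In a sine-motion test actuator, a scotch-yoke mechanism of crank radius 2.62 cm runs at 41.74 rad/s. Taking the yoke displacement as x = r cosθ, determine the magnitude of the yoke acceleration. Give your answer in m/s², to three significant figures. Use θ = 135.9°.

32.8

ω = 41.74 rad/s
x = r cosθ ⇒ ẍ = −rω² cosθ (ω constant).
|a| = rω²|cosθ| = 0.0262·(41.74)²·|cos 135.9°| = 32.78 m/s².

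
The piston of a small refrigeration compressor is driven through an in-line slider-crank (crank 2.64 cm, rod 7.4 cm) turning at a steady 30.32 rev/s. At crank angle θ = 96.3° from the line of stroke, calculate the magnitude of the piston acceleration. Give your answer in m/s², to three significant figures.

ω = 2π·30.3 = 190.5 rad/s
x(θ) = r cosθ + √(L² − r² sin²θ); with ω constant, a = ω²·d²x/dθ².
d²x/dθ² = −r cosθ − r²(cos2θ)/√u − r⁴ sin²2θ/(4u^{3/2}),  u = L² − r² sin²θ = 0.00478743 m².
Substituting r = 0.0264 m, L = 0.074 m, θ = 96.3°: d²x/dθ² = +0.01271 m.
a = ω²·d²x/dθ² = (190.5)²·(+0.01271) = +461.28 m/s²;  |a| = 461.28 m/s².

461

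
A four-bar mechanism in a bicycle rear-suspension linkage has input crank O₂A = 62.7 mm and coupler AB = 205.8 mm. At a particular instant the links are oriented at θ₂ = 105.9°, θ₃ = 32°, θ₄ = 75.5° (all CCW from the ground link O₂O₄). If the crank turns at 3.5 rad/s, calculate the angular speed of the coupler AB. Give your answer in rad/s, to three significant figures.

0.784

ω₂ = 3.5 rad/s
Differentiating the loop-closure r₂e^{iθ₂}+r₃e^{iθ₃}=r₁+r₄e^{iθ₄} gives r₂ω₂e^{iθ₂}+r₃ω₃e^{iθ₃}=r₄ω₄e^{iθ₄}.
Eliminating the other unknown: ω₃ = r₂ω₂ sin(θ₄−θ₂) / [r₃ sin(θ₃−θ₄)].
Numerator sine = -0.50603; denominator sine = -0.68835.
Result = 0.0627·3.5·(-0.50603) / (0.2058·(-0.68835)) = +0.78389 rad/s; magnitude 0.78389 rad/s.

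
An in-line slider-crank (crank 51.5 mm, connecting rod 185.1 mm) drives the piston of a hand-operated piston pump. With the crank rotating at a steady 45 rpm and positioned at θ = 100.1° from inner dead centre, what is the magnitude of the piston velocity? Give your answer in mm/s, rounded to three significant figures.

ω = 2π·45/60 = 4.712 rad/s
For an in-line slider-crank, x = r cosθ + √(L² − r² sin²θ), so v = −rω sinθ·[1 + r cosθ/√(L² − r² sin²θ)].
With r = 0.0515 m, L = 0.1851 m, θ = 100.1°: √(L² − r² sin²θ) = 0.17802 m.
v = −0.0515·4.712·0.98450·[1 + 0.0515·-0.17537/0.17802] = -0.22681 m/s.
|v| = 0.22681 m/s = 226.81 mm/s.

227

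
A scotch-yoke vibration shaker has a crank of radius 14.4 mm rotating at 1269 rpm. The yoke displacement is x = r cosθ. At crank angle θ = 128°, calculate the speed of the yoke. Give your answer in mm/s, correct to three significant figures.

1510

ω = 132.9 rad/s (from 1269 rpm).
x = r cosθ ⇒ ẋ = −rω sinθ.
|v| = rω|sinθ| = 0.0144·132.9·|sin 128°| = 1.5079 m/s = 1507.9 mm/s.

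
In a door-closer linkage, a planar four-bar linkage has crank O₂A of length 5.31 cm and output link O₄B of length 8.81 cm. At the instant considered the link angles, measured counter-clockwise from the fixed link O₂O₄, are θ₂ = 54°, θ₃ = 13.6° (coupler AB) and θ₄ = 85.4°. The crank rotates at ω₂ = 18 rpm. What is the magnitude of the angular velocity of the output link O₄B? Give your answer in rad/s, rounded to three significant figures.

0.775

ω₂ = 1.885 rad/s (from 18 rpm).
Differentiating the loop-closure r₂e^{iθ₂}+r₃e^{iθ₃}=r₁+r₄e^{iθ₄} gives r₂ω₂e^{iθ₂}+r₃ω₃e^{iθ₃}=r₄ω₄e^{iθ₄}.
Eliminating the other unknown: ω₄ = r₂ω₂ sin(θ₂−θ₃) / [r₄ sin(θ₄−θ₃)].
Numerator sine = +0.64812; denominator sine = +0.94997.
Result = 0.0531·1.885·(+0.64812) / (0.0881·(+0.94997)) = +0.77511 rad/s; magnitude 0.77511 rad/s.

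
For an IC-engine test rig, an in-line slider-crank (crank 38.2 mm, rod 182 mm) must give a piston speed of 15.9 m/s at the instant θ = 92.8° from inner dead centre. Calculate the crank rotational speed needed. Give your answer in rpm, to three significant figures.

4020

For an in-line slider-crank, |v_piston| = rω|sinθ|·[1 + r cosθ/√(L² − r² sin²θ)].
With r = 0.0382 m, L = 0.182 m, θ = 92.8°: the bracketed kinematic factor |dx/dθ| = 0.037754 m.
ω = v/|dx/dθ| = 15.9/0.037754 = 421.14 rad/s.
N = 60ω/(2π) = 4021.6 rpm.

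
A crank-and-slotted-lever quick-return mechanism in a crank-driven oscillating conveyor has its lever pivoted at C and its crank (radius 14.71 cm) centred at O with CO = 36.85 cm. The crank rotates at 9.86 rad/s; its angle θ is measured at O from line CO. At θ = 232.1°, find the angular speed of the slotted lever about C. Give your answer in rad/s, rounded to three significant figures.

1.27

ω = 9.86 rad/s
Crank pin A relative to C: A = (d + r cosθ, r sinθ); lever angle φ = atan2(r sinθ, d + r cosθ).
Differentiating tanφ: φ̇ = rω(d cosθ + r)/(d² + r² + 2dr cosθ).
d² + r² + 2dr cosθ = |CA|² = 0.0908343 m²;  d cosθ + r = -0.079264 m.
|ω_lever| = |0.1471·9.86·-0.079264| / 0.0908343 = 1.2657 rad/s.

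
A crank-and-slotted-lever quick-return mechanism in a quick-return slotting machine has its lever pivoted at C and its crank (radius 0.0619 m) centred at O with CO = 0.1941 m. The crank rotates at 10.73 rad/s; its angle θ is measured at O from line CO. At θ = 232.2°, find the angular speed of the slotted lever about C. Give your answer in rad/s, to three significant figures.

ω = 10.73 rad/s
Crank pin A relative to C: A = (d + r cosθ, r sinθ); lever angle φ = atan2(r sinθ, d + r cosθ).
Differentiating tanφ: φ̇ = rω(d cosθ + r)/(d² + r² + 2dr cosθ).
d² + r² + 2dr cosθ = |CA|² = 0.0267785 m²;  d cosθ + r = -0.057065 m.
|ω_lever| = |0.0619·10.73·-0.057065| / 0.0267785 = 1.4154 rad/s.

1.42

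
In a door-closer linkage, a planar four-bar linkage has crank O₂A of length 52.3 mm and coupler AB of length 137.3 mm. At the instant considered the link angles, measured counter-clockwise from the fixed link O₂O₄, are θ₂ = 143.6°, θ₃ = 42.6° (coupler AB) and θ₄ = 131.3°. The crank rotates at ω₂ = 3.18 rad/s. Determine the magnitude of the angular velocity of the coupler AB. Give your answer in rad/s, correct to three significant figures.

ω₂ = 3.18 rad/s
Differentiating the loop-closure r₂e^{iθ₂}+r₃e^{iθ₃}=r₁+r₄e^{iθ₄} gives r₂ω₂e^{iθ₂}+r₃ω₃e^{iθ₃}=r₄ω₄e^{iθ₄}.
Eliminating the other unknown: ω₃ = r₂ω₂ sin(θ₄−θ₂) / [r₃ sin(θ₃−θ₄)].
Numerator sine = -0.21303; denominator sine = -0.99974.
Result = 0.0523·3.18·(-0.21303) / (0.1373·(-0.99974)) = +0.25811 rad/s; magnitude 0.25811 rad/s.

0.258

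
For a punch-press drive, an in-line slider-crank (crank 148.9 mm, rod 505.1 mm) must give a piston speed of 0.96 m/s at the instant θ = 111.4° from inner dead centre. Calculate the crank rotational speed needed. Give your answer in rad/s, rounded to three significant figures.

For an in-line slider-crank, |v_piston| = rω|sinθ|·[1 + r cosθ/√(L² − r² sin²θ)].
With r = 0.1489 m, L = 0.5051 m, θ = 111.4°: the bracketed kinematic factor |dx/dθ| = 0.12313 m.
ω = v/|dx/dθ| = 0.96/0.12313 = 7.7968 rad/s.

7.80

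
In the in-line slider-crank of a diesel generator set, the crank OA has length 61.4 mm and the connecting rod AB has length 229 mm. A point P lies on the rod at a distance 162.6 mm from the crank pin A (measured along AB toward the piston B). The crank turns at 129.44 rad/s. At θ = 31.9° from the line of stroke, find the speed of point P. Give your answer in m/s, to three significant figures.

5.26

ω = 129.4 rad/s.  Crank-pin speed |V_A| = rω = 7.9476 m/s, perpendicular to OA.
Rod angle: sinφ = −(r/L) sinθ ⇒ φ = -8.145°; ω_rod = −rω cosθ/√(L²−r²sin²θ) = -29.764 rad/s.
V_P = V_A + ω_rod × AP, with AP = 0.1626 m along the rod.
Components: V_Px = −rω sinθ − a·ω_rod·sinφ = -4.8855 m/s;  V_Py = rω cosθ + a·ω_rod·cosφ = +1.9564 m/s.
|V_P| = √(V_Px² + V_Py²) = 5.2627 m/s.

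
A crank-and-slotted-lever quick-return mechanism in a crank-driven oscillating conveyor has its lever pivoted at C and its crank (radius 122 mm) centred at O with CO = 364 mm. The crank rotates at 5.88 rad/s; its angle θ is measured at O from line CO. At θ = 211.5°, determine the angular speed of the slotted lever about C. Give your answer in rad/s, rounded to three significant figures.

1.89

ω = 5.88 rad/s
Crank pin A relative to C: A = (d + r cosθ, r sinθ); lever angle φ = atan2(r sinθ, d + r cosθ).
Differentiating tanφ: φ̇ = rω(d cosθ + r)/(d² + r² + 2dr cosθ).
d² + r² + 2dr cosθ = |CA|² = 0.0716519 m²;  d cosθ + r = -0.18836 m.
|ω_lever| = |0.122·5.88·-0.18836| / 0.0716519 = 1.8858 rad/s.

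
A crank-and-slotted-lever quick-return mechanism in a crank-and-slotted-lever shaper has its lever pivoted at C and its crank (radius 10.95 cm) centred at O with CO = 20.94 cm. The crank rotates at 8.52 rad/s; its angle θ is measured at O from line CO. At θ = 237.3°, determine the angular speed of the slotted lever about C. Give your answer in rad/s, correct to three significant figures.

0.109

ω = 8.52 rad/s
Crank pin A relative to C: A = (d + r cosθ, r sinθ); lever angle φ = atan2(r sinθ, d + r cosθ).
Differentiating tanφ: φ̇ = rω(d cosθ + r)/(d² + r² + 2dr cosθ).
d² + r² + 2dr cosθ = |CA|² = 0.0310639 m²;  d cosθ + r = -0.0036263 m.
|ω_lever| = |0.1095·8.52·-0.0036263| / 0.0310639 = 0.10891 rad/s.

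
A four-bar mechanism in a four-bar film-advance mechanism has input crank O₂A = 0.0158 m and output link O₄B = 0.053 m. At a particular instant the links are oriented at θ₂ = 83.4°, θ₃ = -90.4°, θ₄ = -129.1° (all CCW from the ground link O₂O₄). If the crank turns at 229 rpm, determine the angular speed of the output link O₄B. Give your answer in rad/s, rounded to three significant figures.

1.23

ω₂ = 23.98 rad/s (from 229 rpm).
Differentiating the loop-closure r₂e^{iθ₂}+r₃e^{iθ₃}=r₁+r₄e^{iθ₄} gives r₂ω₂e^{iθ₂}+r₃ω₃e^{iθ₃}=r₄ω₄e^{iθ₄}.
Eliminating the other unknown: ω₄ = r₂ω₂ sin(θ₂−θ₃) / [r₄ sin(θ₄−θ₃)].
Numerator sine = +0.10800; denominator sine = -0.62524.
Result = 0.0158·23.98·(+0.10800) / (0.053·(-0.62524)) = -1.2349 rad/s; magnitude 1.2349 rad/s.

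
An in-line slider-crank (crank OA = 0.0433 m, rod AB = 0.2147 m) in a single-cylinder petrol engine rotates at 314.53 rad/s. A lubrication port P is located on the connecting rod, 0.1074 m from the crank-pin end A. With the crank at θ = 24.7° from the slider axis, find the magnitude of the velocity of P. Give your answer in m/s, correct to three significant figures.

8.77

ω = 314.5 rad/s.  Crank-pin speed |V_A| = rω = 13.619 m/s, perpendicular to OA.
Rod angle: sinφ = −(r/L) sinθ ⇒ φ = -4.834°; ω_rod = −rω cosθ/√(L²−r²sin²θ) = -57.835 rad/s.
V_P = V_A + ω_rod × AP, with AP = 0.1074 m along the rod.
Components: V_Px = −rω sinθ − a·ω_rod·sinφ = -6.2145 m/s;  V_Py = rω cosθ + a·ω_rod·cosφ = +6.1837 m/s.
|V_P| = √(V_Px² + V_Py²) = 8.7668 m/s.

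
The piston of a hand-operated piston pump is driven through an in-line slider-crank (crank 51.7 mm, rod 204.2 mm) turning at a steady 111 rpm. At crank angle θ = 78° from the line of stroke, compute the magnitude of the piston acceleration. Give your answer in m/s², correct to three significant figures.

ω = 2π·111/60 = 11.62 rad/s
x(θ) = r cosθ + √(L² − r² sin²θ); with ω constant, a = ω²·d²x/dθ².
d²x/dθ² = −r cosθ − r²(cos2θ)/√u − r⁴ sin²2θ/(4u^{3/2}),  u = L² − r² sin²θ = 0.0391403 m².
Substituting r = 0.0517 m, L = 0.2042 m, θ = 78°: d²x/dθ² = +0.0015552 m.
a = ω²·d²x/dθ² = (11.62)²·(+0.0015552) = +0.21013 m/s²;  |a| = 0.21013 m/s².

0.210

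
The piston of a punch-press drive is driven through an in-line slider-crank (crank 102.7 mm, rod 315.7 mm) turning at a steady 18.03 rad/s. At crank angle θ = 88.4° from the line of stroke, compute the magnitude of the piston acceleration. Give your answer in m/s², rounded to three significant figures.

10.5

ω = 18.03 rad/s
x(θ) = r cosθ + √(L² − r² sin²θ); with ω constant, a = ω²·d²x/dθ².
d²x/dθ² = −r cosθ − r²(cos2θ)/√u − r⁴ sin²2θ/(4u^{3/2}),  u = L² − r² sin²θ = 0.0891274 m².
Substituting r = 0.1027 m, L = 0.3157 m, θ = 88.4°: d²x/dθ² = +0.032403 m.
a = ω²·d²x/dθ² = (18.03)²·(+0.032403) = +10.534 m/s²;  |a| = 10.534 m/s².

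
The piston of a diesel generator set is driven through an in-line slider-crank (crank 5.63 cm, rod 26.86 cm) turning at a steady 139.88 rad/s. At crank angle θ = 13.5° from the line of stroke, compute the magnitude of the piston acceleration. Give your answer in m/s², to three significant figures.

ω = 139.9 rad/s
x(θ) = r cosθ + √(L² − r² sin²θ); with ω constant, a = ω²·d²x/dθ².
d²x/dθ² = −r cosθ − r²(cos2θ)/√u − r⁴ sin²2θ/(4u^{3/2}),  u = L² − r² sin²θ = 0.0719732 m².
Substituting r = 0.0563 m, L = 0.2686 m, θ = 13.5°: d²x/dθ² = -0.065298 m.
a = ω²·d²x/dθ² = (139.9)²·(-0.065298) = -1277.7 m/s²;  |a| = 1277.7 m/s².

1280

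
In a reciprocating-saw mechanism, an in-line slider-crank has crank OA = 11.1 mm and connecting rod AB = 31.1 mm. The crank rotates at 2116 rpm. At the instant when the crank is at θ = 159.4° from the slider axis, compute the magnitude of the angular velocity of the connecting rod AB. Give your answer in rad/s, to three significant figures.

ω = 221.6 rad/s (converted from 2116 rpm).
The rod makes angle φ with the slider axis where L sinφ = r sinθ; differentiating, L cosφ·φ̇ = r ω cosθ.
L cosφ = √(L² − r² sin²θ) = 0.030854 m.
|ω_rod| = r ω |cosθ| / √(L² − r² sin²θ) = 0.0111·221.6·0.93606/0.030854 = 74.621 rad/s.

74.6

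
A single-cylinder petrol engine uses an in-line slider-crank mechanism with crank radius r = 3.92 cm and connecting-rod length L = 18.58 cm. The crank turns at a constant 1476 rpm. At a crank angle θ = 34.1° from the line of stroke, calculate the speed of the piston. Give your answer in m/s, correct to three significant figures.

3.99

ω = 2π·1476/60 = 154.6 rad/s
For an in-line slider-crank, x = r cosθ + √(L² − r² sin²θ), so v = −rω sinθ·[1 + r cosθ/√(L² − r² sin²θ)].
With r = 0.0392 m, L = 0.1858 m, θ = 34.1°: √(L² − r² sin²θ) = 0.1845 m.
v = −0.0392·154.6·0.56064·[1 + 0.0392·0.82806/0.1845] = -3.9946 m/s.
|v| = 3.9946 m/s.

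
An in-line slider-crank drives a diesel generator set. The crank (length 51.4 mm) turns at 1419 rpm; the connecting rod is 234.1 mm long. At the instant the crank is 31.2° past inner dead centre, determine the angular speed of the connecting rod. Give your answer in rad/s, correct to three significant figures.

28.1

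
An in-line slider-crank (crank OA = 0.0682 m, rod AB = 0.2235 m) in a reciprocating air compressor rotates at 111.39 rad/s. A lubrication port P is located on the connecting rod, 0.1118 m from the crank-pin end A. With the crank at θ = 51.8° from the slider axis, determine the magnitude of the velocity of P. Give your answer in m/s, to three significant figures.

6.96

ω = 111.4 rad/s.  Crank-pin speed |V_A| = rω = 7.5968 m/s, perpendicular to OA.
Rod angle: sinφ = −(r/L) sinθ ⇒ φ = -13.875°; ω_rod = −rω cosθ/√(L²−r²sin²θ) = -21.652 rad/s.
V_P = V_A + ω_rod × AP, with AP = 0.1118 m along the rod.
Components: V_Px = −rω sinθ − a·ω_rod·sinφ = -6.5505 m/s;  V_Py = rω cosθ + a·ω_rod·cosφ = +2.3479 m/s.
|V_P| = √(V_Px² + V_Py²) = 6.9585 m/s.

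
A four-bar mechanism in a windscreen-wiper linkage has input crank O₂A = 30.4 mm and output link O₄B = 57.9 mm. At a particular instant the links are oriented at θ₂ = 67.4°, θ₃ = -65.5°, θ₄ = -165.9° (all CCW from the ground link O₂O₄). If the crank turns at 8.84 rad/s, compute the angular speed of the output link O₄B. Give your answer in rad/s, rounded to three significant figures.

3.46

ω₂ = 8.84 rad/s
Differentiating the loop-closure r₂e^{iθ₂}+r₃e^{iθ₃}=r₁+r₄e^{iθ₄} gives r₂ω₂e^{iθ₂}+r₃ω₃e^{iθ₃}=r₄ω₄e^{iθ₄}.
Eliminating the other unknown: ω₄ = r₂ω₂ sin(θ₂−θ₃) / [r₄ sin(θ₄−θ₃)].
Numerator sine = +0.73254; denominator sine = -0.98357.
Result = 0.0304·8.84·(+0.73254) / (0.0579·(-0.98357)) = -3.4568 rad/s; magnitude 3.4568 rad/s.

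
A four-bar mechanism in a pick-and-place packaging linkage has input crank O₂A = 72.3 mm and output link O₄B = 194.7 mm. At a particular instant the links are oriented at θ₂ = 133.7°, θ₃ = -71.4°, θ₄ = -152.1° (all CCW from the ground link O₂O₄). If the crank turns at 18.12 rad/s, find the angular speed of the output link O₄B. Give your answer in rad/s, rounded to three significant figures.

ω₂ = 18.12 rad/s
Differentiating the loop-closure r₂e^{iθ₂}+r₃e^{iθ₃}=r₁+r₄e^{iθ₄} gives r₂ω₂e^{iθ₂}+r₃ω₃e^{iθ₃}=r₄ω₄e^{iθ₄}.
Eliminating the other unknown: ω₄ = r₂ω₂ sin(θ₂−θ₃) / [r₄ sin(θ₄−θ₃)].
Numerator sine = -0.42420; denominator sine = -0.98686.
Result = 0.0723·18.12·(-0.42420) / (0.1947·(-0.98686)) = +2.8923 rad/s; magnitude 2.8923 rad/s.

2.89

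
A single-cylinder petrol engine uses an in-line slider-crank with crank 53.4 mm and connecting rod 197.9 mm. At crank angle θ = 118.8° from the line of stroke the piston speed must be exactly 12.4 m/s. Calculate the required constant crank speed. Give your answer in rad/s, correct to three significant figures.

306

For an in-line slider-crank, |v_piston| = rω|sinθ|·[1 + r cosθ/√(L² − r² sin²θ)].
With r = 0.0534 m, L = 0.1979 m, θ = 118.8°: the bracketed kinematic factor |dx/dθ| = 0.040534 m.
ω = v/|dx/dθ| = 12.4/0.040534 = 305.91 rad/s.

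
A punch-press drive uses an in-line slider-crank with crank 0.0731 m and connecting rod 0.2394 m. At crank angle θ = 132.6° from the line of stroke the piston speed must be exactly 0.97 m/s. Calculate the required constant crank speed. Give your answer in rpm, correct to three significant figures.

For an in-line slider-crank, |v_piston| = rω|sinθ|·[1 + r cosθ/√(L² − r² sin²θ)].
With r = 0.0731 m, L = 0.2394 m, θ = 132.6°: the bracketed kinematic factor |dx/dθ| = 0.042395 m.
ω = v/|dx/dθ| = 0.97/0.042395 = 22.88 rad/s.
N = 60ω/(2π) = 218.49 rpm.

218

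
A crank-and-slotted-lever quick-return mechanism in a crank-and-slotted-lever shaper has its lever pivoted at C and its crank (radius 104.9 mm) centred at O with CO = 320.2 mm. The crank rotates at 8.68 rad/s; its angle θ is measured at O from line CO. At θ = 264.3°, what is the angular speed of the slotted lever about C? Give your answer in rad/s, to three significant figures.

ω = 8.68 rad/s
Crank pin A relative to C: A = (d + r cosθ, r sinθ); lever angle φ = atan2(r sinθ, d + r cosθ).
Differentiating tanφ: φ̇ = rω(d cosθ + r)/(d² + r² + 2dr cosθ).
d² + r² + 2dr cosθ = |CA|² = 0.10686 m²;  d cosθ + r = +0.073098 m.
|ω_lever| = |0.1049·8.68·+0.073098| / 0.10686 = 0.62285 rad/s.

0.623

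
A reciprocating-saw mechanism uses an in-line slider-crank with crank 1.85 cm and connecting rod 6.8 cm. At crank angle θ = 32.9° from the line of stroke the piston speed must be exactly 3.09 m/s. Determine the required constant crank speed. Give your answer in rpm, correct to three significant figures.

2390

For an in-line slider-crank, |v_piston| = rω|sinθ|·[1 + r cosθ/√(L² − r² sin²θ)].
With r = 0.0185 m, L = 0.068 m, θ = 32.9°: the bracketed kinematic factor |dx/dθ| = 0.01237 m.
ω = v/|dx/dθ| = 3.09/0.01237 = 249.81 rad/s.
N = 60ω/(2π) = 2385.5 rpm.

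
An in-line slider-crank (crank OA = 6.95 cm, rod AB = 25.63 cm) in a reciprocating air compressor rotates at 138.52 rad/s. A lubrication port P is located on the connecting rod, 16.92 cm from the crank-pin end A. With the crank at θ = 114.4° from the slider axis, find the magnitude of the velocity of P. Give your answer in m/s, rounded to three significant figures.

8.21

ω = 138.5 rad/s.  Crank-pin speed |V_A| = rω = 9.6271 m/s, perpendicular to OA.
Rod angle: sinφ = −(r/L) sinθ ⇒ φ = -14.297°; ω_rod = −rω cosθ/√(L²−r²sin²θ) = +16.013 rad/s.
V_P = V_A + ω_rod × AP, with AP = 0.1692 m along the rod.
Components: V_Px = −rω sinθ − a·ω_rod·sinφ = -8.0982 m/s;  V_Py = rω cosθ + a·ω_rod·cosφ = -1.3515 m/s.
|V_P| = √(V_Px² + V_Py²) = 8.2102 m/s.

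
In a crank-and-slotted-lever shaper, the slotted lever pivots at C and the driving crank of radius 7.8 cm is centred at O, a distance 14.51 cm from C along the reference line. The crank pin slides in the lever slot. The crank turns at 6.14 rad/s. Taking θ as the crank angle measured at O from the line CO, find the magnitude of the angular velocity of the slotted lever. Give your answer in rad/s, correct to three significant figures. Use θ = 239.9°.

0.159

ω = 6.14 rad/s
Crank pin A relative to C: A = (d + r cosθ, r sinθ); lever angle φ = atan2(r sinθ, d + r cosθ).
Differentiating tanφ: φ̇ = rω(d cosθ + r)/(d² + r² + 2dr cosθ).
d² + r² + 2dr cosθ = |CA|² = 0.015786 m²;  d cosθ + r = +0.0052308 m.
|ω_lever| = |0.078·6.14·+0.0052308| / 0.015786 = 0.15869 rad/s.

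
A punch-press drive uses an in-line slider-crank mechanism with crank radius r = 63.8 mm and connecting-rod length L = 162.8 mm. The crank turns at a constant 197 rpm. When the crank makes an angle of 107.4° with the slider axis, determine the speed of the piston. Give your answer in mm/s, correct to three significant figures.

ω = 2π·197/60 = 20.63 rad/s
For an in-line slider-crank, x = r cosθ + √(L² − r² sin²θ), so v = −rω sinθ·[1 + r cosθ/√(L² − r² sin²θ)].
With r = 0.0638 m, L = 0.1628 m, θ = 107.4°: √(L² − r² sin²θ) = 0.15099 m.
v = −0.0638·20.63·0.95424·[1 + 0.0638·-0.29904/0.15099] = -1.0973 m/s.
|v| = 1.0973 m/s = 1097.3 mm/s.

1100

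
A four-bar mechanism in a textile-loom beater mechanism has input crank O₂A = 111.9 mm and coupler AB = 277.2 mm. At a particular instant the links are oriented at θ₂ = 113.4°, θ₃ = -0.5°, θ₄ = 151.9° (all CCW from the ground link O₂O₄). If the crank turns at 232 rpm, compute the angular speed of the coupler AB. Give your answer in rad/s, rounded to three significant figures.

13.2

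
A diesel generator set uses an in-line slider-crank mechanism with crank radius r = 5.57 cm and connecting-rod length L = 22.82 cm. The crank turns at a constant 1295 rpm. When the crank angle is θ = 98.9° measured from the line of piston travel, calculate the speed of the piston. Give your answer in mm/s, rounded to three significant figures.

7170

ω = 2π·1295/60 = 135.6 rad/s
For an in-line slider-crank, x = r cosθ + √(L² − r² sin²θ), so v = −rω sinθ·[1 + r cosθ/√(L² − r² sin²θ)].
With r = 0.0557 m, L = 0.2282 m, θ = 98.9°: √(L² − r² sin²θ) = 0.22147 m.
v = −0.0557·135.6·0.98796·[1 + 0.0557·-0.15471/0.22147] = -7.1723 m/s.
|v| = 7.1723 m/s = 7172.3 mm/s.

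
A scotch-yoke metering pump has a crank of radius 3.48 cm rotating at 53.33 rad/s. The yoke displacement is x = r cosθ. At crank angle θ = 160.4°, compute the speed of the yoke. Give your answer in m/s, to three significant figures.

0.623

ω = 53.33 rad/s
x = r cosθ ⇒ ẋ = −rω sinθ.
|v| = rω|sinθ| = 0.0348·53.33·|sin 160.4°| = 0.62256 m/s.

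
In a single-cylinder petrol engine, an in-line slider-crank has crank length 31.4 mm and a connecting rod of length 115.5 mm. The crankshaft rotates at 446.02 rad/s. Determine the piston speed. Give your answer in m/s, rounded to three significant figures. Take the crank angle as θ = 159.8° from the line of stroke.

3.60

ω = 446 rad/s
For an in-line slider-crank, x = r cosθ + √(L² − r² sin²θ), so v = −rω sinθ·[1 + r cosθ/√(L² − r² sin²θ)].
With r = 0.0314 m, L = 0.1155 m, θ = 159.8°: √(L² − r² sin²θ) = 0.11499 m.
v = −0.0314·446·0.34530·[1 + 0.0314·-0.93849/0.11499] = -3.5966 m/s.
|v| = 3.5966 m/s.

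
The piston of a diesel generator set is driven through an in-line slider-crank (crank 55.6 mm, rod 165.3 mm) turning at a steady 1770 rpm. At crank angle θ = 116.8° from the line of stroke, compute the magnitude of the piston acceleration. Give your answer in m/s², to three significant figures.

ω = 2π·1770/60 = 185.4 rad/s
x(θ) = r cosθ + √(L² − r² sin²θ); with ω constant, a = ω²·d²x/dθ².
d²x/dθ² = −r cosθ − r²(cos2θ)/√u − r⁴ sin²2θ/(4u^{3/2}),  u = L² − r² sin²θ = 0.0248612 m².
Substituting r = 0.0556 m, L = 0.1653 m, θ = 116.8°: d²x/dθ² = +0.036309 m.
a = ω²·d²x/dθ² = (185.4)²·(+0.036309) = +1247.4 m/s²;  |a| = 1247.4 m/s².

1250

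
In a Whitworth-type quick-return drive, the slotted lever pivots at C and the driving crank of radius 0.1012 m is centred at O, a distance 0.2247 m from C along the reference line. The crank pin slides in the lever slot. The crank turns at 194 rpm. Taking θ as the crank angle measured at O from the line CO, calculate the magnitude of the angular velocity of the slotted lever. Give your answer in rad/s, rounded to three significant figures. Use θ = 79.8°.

4.21

ω = 20.32 rad/s (from 194 rpm).
Crank pin A relative to C: A = (d + r cosθ, r sinθ); lever angle φ = atan2(r sinθ, d + r cosθ).
Differentiating tanφ: φ̇ = rω(d cosθ + r)/(d² + r² + 2dr cosθ).
d² + r² + 2dr cosθ = |CA|² = 0.0687852 m²;  d cosθ + r = +0.14099 m.
|ω_lever| = |0.1012·20.32·+0.14099| / 0.0687852 = 4.2141 rad/s.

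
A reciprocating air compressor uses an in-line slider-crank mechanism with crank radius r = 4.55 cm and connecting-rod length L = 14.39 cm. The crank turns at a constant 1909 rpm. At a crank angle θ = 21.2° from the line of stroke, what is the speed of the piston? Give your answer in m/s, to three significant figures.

ω = 2π·1909/60 = 199.9 rad/s
For an in-line slider-crank, x = r cosθ + √(L² − r² sin²θ), so v = −rω sinθ·[1 + r cosθ/√(L² − r² sin²θ)].
With r = 0.0455 m, L = 0.1439 m, θ = 21.2°: √(L² − r² sin²θ) = 0.14296 m.
v = −0.0455·199.9·0.36162·[1 + 0.0455·0.93232/0.14296] = -4.2654 m/s.
|v| = 4.2654 m/s.

4.27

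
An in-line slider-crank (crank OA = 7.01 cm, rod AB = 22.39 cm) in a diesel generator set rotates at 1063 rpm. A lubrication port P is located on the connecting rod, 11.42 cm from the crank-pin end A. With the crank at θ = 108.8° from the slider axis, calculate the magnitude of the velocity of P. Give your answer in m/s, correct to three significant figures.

ω = 111.3 rad/s.  Crank-pin speed |V_A| = rω = 7.8033 m/s, perpendicular to OA.
Rod angle: sinφ = −(r/L) sinθ ⇒ φ = -17.240°; ω_rod = −rω cosθ/√(L²−r²sin²θ) = +11.76 rad/s.
V_P = V_A + ω_rod × AP, with AP = 0.1142 m along the rod.
Components: V_Px = −rω sinθ − a·ω_rod·sinφ = -6.989 m/s;  V_Py = rω cosθ + a·ω_rod·cosφ = -1.2321 m/s.
|V_P| = √(V_Px² + V_Py²) = 7.0968 m/s.

7.10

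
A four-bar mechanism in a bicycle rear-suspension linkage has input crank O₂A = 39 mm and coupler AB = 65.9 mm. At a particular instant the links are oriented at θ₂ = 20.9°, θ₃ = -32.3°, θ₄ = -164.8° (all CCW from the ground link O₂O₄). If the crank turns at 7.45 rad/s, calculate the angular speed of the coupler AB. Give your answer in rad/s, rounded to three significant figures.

0.594

ω₂ = 7.45 rad/s
Differentiating the loop-closure r₂e^{iθ₂}+r₃e^{iθ₃}=r₁+r₄e^{iθ₄} gives r₂ω₂e^{iθ₂}+r₃ω₃e^{iθ₃}=r₄ω₄e^{iθ₄}.
Eliminating the other unknown: ω₃ = r₂ω₂ sin(θ₄−θ₂) / [r₃ sin(θ₃−θ₄)].
Numerator sine = +0.09932; denominator sine = +0.73728.
Result = 0.039·7.45·(+0.09932) / (0.0659·(+0.73728)) = +0.59394 rad/s; magnitude 0.59394 rad/s.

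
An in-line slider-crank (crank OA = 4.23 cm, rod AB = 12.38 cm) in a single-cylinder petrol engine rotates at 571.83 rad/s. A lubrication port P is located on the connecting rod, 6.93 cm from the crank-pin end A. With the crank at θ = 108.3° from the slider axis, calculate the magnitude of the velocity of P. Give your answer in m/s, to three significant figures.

21.8

ω = 571.8 rad/s.  Crank-pin speed |V_A| = rω = 24.188 m/s, perpendicular to OA.
Rod angle: sinφ = −(r/L) sinθ ⇒ φ = -18.929°; ω_rod = −rω cosθ/√(L²−r²sin²θ) = +64.856 rad/s.
V_P = V_A + ω_rod × AP, with AP = 0.0693 m along the rod.
Components: V_Px = −rω sinθ − a·ω_rod·sinφ = -21.507 m/s;  V_Py = rω cosθ + a·ω_rod·cosφ = -3.3435 m/s.
|V_P| = √(V_Px² + V_Py²) = 21.765 m/s.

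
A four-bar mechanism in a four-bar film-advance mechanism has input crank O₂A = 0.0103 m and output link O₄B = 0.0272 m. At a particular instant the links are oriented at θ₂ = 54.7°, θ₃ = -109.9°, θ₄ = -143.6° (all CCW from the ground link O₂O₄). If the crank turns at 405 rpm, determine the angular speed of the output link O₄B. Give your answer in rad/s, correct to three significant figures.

7.69

ω₂ = 42.41 rad/s (from 405 rpm).
Differentiating the loop-closure r₂e^{iθ₂}+r₃e^{iθ₃}=r₁+r₄e^{iθ₄} gives r₂ω₂e^{iθ₂}+r₃ω₃e^{iθ₃}=r₄ω₄e^{iθ₄}.
Eliminating the other unknown: ω₄ = r₂ω₂ sin(θ₂−θ₃) / [r₄ sin(θ₄−θ₃)].
Numerator sine = +0.26556; denominator sine = -0.55484.
Result = 0.0103·42.41·(+0.26556) / (0.0272·(-0.55484)) = -7.6866 rad/s; magnitude 7.6866 rad/s.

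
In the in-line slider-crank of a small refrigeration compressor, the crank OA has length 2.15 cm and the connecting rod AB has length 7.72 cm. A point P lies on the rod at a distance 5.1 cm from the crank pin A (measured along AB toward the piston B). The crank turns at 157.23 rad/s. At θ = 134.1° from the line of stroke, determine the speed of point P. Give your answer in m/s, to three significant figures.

2.26

ω = 157.2 rad/s.  Crank-pin speed |V_A| = rω = 3.3804 m/s, perpendicular to OA.
Rod angle: sinφ = −(r/L) sinθ ⇒ φ = -11.537°; ω_rod = −rω cosθ/√(L²−r²sin²θ) = +31.101 rad/s.
V_P = V_A + ω_rod × AP, with AP = 0.051 m along the rod.
Components: V_Px = −rω sinθ − a·ω_rod·sinφ = -2.1104 m/s;  V_Py = rω cosθ + a·ω_rod·cosφ = -0.79839 m/s.
|V_P| = √(V_Px² + V_Py²) = 2.2563 m/s.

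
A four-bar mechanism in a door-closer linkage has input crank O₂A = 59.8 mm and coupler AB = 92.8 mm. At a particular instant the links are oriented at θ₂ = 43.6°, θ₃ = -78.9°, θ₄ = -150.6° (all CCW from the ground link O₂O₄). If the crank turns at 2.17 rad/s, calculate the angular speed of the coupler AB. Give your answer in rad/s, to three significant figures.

0.361

ω₂ = 2.17 rad/s
Differentiating the loop-closure r₂e^{iθ₂}+r₃e^{iθ₃}=r₁+r₄e^{iθ₄} gives r₂ω₂e^{iθ₂}+r₃ω₃e^{iθ₃}=r₄ω₄e^{iθ₄}.
Eliminating the other unknown: ω₃ = r₂ω₂ sin(θ₄−θ₂) / [r₃ sin(θ₃−θ₄)].
Numerator sine = +0.24531; denominator sine = +0.94943.
Result = 0.0598·2.17·(+0.24531) / (0.0928·(+0.94943)) = +0.3613 rad/s; magnitude 0.3613 rad/s.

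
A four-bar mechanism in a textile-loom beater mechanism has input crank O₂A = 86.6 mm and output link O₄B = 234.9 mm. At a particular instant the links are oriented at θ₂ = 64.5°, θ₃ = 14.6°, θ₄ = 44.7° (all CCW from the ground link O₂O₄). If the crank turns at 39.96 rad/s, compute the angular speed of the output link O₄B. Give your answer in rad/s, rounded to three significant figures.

22.5

ω₂ = 39.96 rad/s
Differentiating the loop-closure r₂e^{iθ₂}+r₃e^{iθ₃}=r₁+r₄e^{iθ₄} gives r₂ω₂e^{iθ₂}+r₃ω₃e^{iθ₃}=r₄ω₄e^{iθ₄}.
Eliminating the other unknown: ω₄ = r₂ω₂ sin(θ₂−θ₃) / [r₄ sin(θ₄−θ₃)].
Numerator sine = +0.76492; denominator sine = +0.50151.
Result = 0.0866·39.96·(+0.76492) / (0.2349·(+0.50151)) = +22.47 rad/s; magnitude 22.47 rad/s.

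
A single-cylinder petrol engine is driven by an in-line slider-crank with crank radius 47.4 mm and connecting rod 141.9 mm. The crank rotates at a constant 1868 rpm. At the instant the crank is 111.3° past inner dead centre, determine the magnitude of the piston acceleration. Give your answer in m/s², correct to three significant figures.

1120

ω = 2π·1868/60 = 195.6 rad/s
x(θ) = r cosθ + √(L² − r² sin²θ); with ω constant, a = ω²·d²x/dθ².
d²x/dθ² = −r cosθ − r²(cos2θ)/√u − r⁴ sin²2θ/(4u^{3/2}),  u = L² − r² sin²θ = 0.0181853 m².
Substituting r = 0.0474 m, L = 0.1419 m, θ = 111.3°: d²x/dθ² = +0.029246 m.
a = ω²·d²x/dθ² = (195.6)²·(+0.029246) = +1119.1 m/s²;  |a| = 1119.1 m/s².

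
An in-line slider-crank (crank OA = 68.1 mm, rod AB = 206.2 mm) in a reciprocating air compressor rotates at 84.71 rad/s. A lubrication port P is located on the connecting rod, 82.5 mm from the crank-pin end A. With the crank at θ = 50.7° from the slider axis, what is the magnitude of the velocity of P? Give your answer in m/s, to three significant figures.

ω = 84.71 rad/s.  Crank-pin speed |V_A| = rω = 5.7688 m/s, perpendicular to OA.
Rod angle: sinφ = −(r/L) sinθ ⇒ φ = -14.807°; ω_rod = −rω cosθ/√(L²−r²sin²θ) = -18.328 rad/s.
V_P = V_A + ω_rod × AP, with AP = 0.0825 m along the rod.
Components: V_Px = −rω sinθ − a·ω_rod·sinφ = -4.8505 m/s;  V_Py = rω cosθ + a·ω_rod·cosφ = +2.1919 m/s.
|V_P| = √(V_Px² + V_Py²) = 5.3228 m/s.

5.32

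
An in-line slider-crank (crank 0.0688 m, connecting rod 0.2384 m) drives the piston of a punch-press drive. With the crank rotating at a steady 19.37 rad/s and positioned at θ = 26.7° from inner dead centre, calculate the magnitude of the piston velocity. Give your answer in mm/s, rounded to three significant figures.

ω = 19.37 rad/s
For an in-line slider-crank, x = r cosθ + √(L² − r² sin²θ), so v = −rω sinθ·[1 + r cosθ/√(L² − r² sin²θ)].
With r = 0.0688 m, L = 0.2384 m, θ = 26.7°: √(L² − r² sin²θ) = 0.23639 m.
v = −0.0688·19.37·0.44932·[1 + 0.0688·0.89337/0.23639] = -0.75448 m/s.
|v| = 0.75448 m/s = 754.48 mm/s.

754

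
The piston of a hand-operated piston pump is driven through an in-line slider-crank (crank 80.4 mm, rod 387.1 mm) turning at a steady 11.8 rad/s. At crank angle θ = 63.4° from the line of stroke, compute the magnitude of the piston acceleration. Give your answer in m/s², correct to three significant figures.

ω = 11.8 rad/s
x(θ) = r cosθ + √(L² − r² sin²θ); with ω constant, a = ω²·d²x/dθ².
d²x/dθ² = −r cosθ − r²(cos2θ)/√u − r⁴ sin²2θ/(4u^{3/2}),  u = L² − r² sin²θ = 0.144678 m².
Substituting r = 0.0804 m, L = 0.3871 m, θ = 63.4°: d²x/dθ² = -0.025941 m.
a = ω²·d²x/dθ² = (11.8)²·(-0.025941) = -3.6121 m/s²;  |a| = 3.6121 m/s².

3.61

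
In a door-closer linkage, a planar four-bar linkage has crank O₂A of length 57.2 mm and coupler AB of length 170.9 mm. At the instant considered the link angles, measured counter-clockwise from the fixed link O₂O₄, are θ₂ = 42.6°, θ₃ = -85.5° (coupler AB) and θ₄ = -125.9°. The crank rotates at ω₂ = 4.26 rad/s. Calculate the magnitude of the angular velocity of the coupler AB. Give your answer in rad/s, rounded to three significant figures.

ω₂ = 4.26 rad/s
Differentiating the loop-closure r₂e^{iθ₂}+r₃e^{iθ₃}=r₁+r₄e^{iθ₄} gives r₂ω₂e^{iθ₂}+r₃ω₃e^{iθ₃}=r₄ω₄e^{iθ₄}.
Eliminating the other unknown: ω₃ = r₂ω₂ sin(θ₄−θ₂) / [r₃ sin(θ₃−θ₄)].
Numerator sine = -0.19937; denominator sine = +0.64812.
Result = 0.0572·4.26·(-0.19937) / (0.1709·(+0.64812)) = -0.43859 rad/s; magnitude 0.43859 rad/s.

0.439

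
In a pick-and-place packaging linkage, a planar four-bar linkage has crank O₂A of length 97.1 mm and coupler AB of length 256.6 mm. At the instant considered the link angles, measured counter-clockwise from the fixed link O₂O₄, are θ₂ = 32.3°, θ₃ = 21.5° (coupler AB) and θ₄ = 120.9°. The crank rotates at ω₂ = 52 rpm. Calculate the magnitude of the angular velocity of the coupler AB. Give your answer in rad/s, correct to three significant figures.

ω₂ = 5.445 rad/s (from 52 rpm).
Differentiating the loop-closure r₂e^{iθ₂}+r₃e^{iθ₃}=r₁+r₄e^{iθ₄} gives r₂ω₂e^{iθ₂}+r₃ω₃e^{iθ₃}=r₄ω₄e^{iθ₄}.
Eliminating the other unknown: ω₃ = r₂ω₂ sin(θ₄−θ₂) / [r₃ sin(θ₃−θ₄)].
Numerator sine = +0.99970; denominator sine = -0.98657.
Result = 0.0971·5.445·(+0.99970) / (0.2566·(-0.98657)) = -2.088 rad/s; magnitude 2.088 rad/s.

2.09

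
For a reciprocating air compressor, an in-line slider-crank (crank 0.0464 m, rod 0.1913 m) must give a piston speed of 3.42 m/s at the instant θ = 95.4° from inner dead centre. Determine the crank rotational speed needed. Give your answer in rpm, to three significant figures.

724

For an in-line slider-crank, |v_piston| = rω|sinθ|·[1 + r cosθ/√(L² − r² sin²θ)].
With r = 0.0464 m, L = 0.1913 m, θ = 95.4°: the bracketed kinematic factor |dx/dθ| = 0.045107 m.
ω = v/|dx/dθ| = 3.42/0.045107 = 75.819 rad/s.
N = 60ω/(2π) = 724.02 rpm.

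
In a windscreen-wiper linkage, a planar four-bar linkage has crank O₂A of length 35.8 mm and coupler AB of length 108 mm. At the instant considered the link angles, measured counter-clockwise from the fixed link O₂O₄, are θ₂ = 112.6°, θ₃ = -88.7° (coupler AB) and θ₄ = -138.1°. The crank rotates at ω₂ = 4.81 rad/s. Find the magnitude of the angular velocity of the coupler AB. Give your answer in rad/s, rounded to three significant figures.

ω₂ = 4.81 rad/s
Differentiating the loop-closure r₂e^{iθ₂}+r₃e^{iθ₃}=r₁+r₄e^{iθ₄} gives r₂ω₂e^{iθ₂}+r₃ω₃e^{iθ₃}=r₄ω₄e^{iθ₄}.
Eliminating the other unknown: ω₃ = r₂ω₂ sin(θ₄−θ₂) / [r₃ sin(θ₃−θ₄)].
Numerator sine = +0.94380; denominator sine = +0.75927.
Result = 0.0358·4.81·(+0.94380) / (0.108·(+0.75927)) = +1.9819 rad/s; magnitude 1.9819 rad/s.

1.98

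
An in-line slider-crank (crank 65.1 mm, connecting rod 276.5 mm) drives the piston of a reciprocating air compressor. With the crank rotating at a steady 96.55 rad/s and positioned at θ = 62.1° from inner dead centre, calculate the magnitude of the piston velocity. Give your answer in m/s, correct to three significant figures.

ω = 96.55 rad/s
For an in-line slider-crank, x = r cosθ + √(L² − r² sin²θ), so v = −rω sinθ·[1 + r cosθ/√(L² − r² sin²θ)].
With r = 0.0651 m, L = 0.2765 m, θ = 62.1°: √(L² − r² sin²θ) = 0.27045 m.
v = −0.0651·96.55·0.88377·[1 + 0.0651·0.46793/0.27045] = -6.1805 m/s.
|v| = 6.1805 m/s.

6.18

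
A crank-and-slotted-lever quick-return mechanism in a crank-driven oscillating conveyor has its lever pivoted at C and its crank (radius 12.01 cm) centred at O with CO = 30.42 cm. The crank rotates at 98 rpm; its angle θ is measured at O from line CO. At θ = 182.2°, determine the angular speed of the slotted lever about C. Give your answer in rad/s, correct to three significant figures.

6.68

ω = 10.26 rad/s (from 98 rpm).
Crank pin A relative to C: A = (d + r cosθ, r sinθ); lever angle φ = atan2(r sinθ, d + r cosθ).
Differentiating tanφ: φ̇ = rω(d cosθ + r)/(d² + r² + 2dr cosθ).
d² + r² + 2dr cosθ = |CA|² = 0.0339467 m²;  d cosθ + r = -0.18388 m.
|ω_lever| = |0.1201·10.26·-0.18388| / 0.0339467 = 6.6761 rad/s.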